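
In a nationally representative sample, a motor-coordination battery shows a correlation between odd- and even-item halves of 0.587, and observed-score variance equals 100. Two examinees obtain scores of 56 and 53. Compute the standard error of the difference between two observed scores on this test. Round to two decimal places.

SD = √100 = 10.000
Spearman-Brown: r = 2(0.587) / (1 + 0.587) = 1.174 / 1.587 ≈ 0.740
The standard error of measurement is 10.000·√(1 − 0.740) ≈ 10.000·0.510 ≈ 5.101.
SE_diff = √2 · SEM ≈ 7.214

7.21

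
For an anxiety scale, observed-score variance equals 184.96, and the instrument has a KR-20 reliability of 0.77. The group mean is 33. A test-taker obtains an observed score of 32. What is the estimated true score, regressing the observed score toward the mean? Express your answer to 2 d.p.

Estimated true score = 0.7700*32 + (1 − 0.7700)*33 ≈ 32.2300

32.23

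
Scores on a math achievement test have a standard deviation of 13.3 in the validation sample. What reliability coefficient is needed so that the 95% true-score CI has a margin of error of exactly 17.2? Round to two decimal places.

0.56

Required SEM = 17.2 / 1.96 ≃ 8.7755
Required reliability = 1 − (SEM/SD)² = 1 − 0.4354 ≃ 0.5646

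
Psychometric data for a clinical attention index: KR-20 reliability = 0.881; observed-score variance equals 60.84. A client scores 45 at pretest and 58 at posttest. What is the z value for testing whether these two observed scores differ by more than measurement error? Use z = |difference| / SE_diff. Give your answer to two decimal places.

3.42

SD = √60.84 ≈ 7.800
SEM = 7.800·√(1 − 0.881) ≈ 2.691
Standard error of the difference = 2.691·√2 ≈ 3.805
z = |45 − 58| / 3.805 = 13 / 3.805 ≈ 3.416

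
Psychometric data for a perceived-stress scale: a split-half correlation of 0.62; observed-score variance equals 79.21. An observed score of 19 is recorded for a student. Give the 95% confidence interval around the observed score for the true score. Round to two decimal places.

σ = 79.21^(1/2) = 8.9000
Spearman-Brown: r = 2(0.62) / (1 + 0.62) = 1.2400 / 1.6200 ≈ 0.7654
SEM = 8.9000*√(1 − 0.7654) ≈ 4.3105
1.96 * SEM ≈ 8.4485
CI = 19 ± 8.4485 → [10.5515, 27.4485]

[10.55, 27.45]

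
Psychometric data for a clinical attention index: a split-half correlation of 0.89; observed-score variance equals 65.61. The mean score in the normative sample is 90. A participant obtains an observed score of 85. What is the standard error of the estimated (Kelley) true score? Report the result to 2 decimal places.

1.90

SD = √65.61 ≃ 8.1000
Full-length reliability (Spearman-Brown) = 2(0.89)/(1+0.89) ≃ 0.9418
SE_est = 8.1000×√(0.9418×0.0582) ≃ 1.8964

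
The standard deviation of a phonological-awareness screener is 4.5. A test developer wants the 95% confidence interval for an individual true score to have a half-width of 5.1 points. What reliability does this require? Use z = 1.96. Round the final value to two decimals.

Required SEM = 5.1 / 1.96 ≈ 2.60204
r = 1 − (SEM / SD)² = 1 − (2.60204 / 4.5)² ≈ 1 − 0.33435 ≈ 0.66565

0.67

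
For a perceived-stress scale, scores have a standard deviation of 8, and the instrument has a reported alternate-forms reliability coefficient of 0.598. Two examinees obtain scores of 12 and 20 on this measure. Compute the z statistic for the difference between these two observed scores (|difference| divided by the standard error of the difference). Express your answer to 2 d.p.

1.12

SEM = 8.000*√(1 − 0.598) ≈ 5.072
SE_diff = SEM * √2 ≈ 5.072 * 1.414 ≈ 7.173
z = |12 − 20| / 7.173 = 8 / 7.173 ≈ 1.115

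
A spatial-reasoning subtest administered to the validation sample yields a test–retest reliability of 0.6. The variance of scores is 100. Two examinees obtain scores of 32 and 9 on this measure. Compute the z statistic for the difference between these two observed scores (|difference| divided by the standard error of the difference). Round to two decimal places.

SD = √100 = 10.000
SEM = 10.000 * √(1 − 0.600) = 10.000 * √0.400 ≃ 10.000 * 0.632 ≃ 6.325
Standard error of the difference = 6.325·√2 ≃ 8.944
z = 23 / 8.944 ≃ 2.571

2.57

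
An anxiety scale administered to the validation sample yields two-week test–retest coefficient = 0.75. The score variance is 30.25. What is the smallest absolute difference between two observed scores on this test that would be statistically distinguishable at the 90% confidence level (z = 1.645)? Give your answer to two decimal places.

6.40

σ = 30.25^(1/2) = 5.500
SEM = 5.500 * √(1 − 0.750) = 5.500 * √0.250 ≈ 5.500 * 0.500 ≈ 2.750
Standard error of the difference = 2.750·√2 ≈ 3.889
Minimum reliable difference = 1.645 * SE_diff ≈ 1.645 * 3.889 ≈ 6.398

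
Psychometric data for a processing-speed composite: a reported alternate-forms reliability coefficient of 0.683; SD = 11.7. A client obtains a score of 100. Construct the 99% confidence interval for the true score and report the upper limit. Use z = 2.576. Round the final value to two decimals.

116.97

SEM = 11.7000*√(1 − 0.6830) ≈ 6.5874
2.576 * SEM ≈ 16.9692
Upper bound: 100 + 16.9692 = 116.9692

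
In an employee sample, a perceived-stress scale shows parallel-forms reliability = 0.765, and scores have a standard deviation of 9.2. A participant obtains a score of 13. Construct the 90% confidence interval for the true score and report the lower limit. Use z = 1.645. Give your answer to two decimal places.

SEM = 9.2000 * √(1 − 0.7650) = 9.2000 * √0.2350 ≈ 9.2000 * 0.4848 ≈ 4.4599
Margin = 1.645 * 4.4599 ≈ 7.3365
Lower bound: 13 − 7.3365 = 5.6635

5.66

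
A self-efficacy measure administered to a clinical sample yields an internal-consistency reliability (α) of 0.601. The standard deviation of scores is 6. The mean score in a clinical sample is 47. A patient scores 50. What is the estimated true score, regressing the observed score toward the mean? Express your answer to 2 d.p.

T̂ = 0.6010(50) + 0.3990(47) ≈ 48.8030

48.80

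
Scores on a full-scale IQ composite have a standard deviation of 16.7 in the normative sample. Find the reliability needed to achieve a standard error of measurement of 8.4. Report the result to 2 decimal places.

0.75

Required reliability = 1 − (SEM/SD)² = 1 − 0.2530 ≈ 0.7470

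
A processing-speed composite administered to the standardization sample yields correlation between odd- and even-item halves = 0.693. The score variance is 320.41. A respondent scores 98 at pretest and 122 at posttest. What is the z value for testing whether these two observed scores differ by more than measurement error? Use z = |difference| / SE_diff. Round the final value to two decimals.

2.23

SD = √320.41 ≈ 17.9000
Spearman-Brown: r = 2(0.693) / (1 + 0.693) = 1.3860 / 1.6930 ≈ 0.8187
SEM = 17.9000×√(1 − 0.8187) ≈ 7.6224
Standard error of the difference = 7.6224·√2 ≈ 10.7798
z = 24 / 10.7798 ≈ 2.2264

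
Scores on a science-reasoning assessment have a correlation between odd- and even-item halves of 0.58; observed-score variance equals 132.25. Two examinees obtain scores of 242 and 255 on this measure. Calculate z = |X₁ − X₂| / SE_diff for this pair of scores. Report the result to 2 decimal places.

σ = 132.25^(1/2) = 11.500
Spearman-Brown: r = 2(0.58) / (1 + 0.58) = 1.160 / 1.580 ≈ 0.734
SEM = 11.500×√(1 − 0.734) ≈ 5.929
SE_diff = √2 × SEM ≈ 8.385
z = 13 / 8.385 ≈ 1.550

1.55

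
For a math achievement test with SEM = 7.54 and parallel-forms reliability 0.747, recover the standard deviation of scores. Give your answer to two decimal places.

14.99

σ = SEM·(1 − r)^(−1/2) ≈ 7.54*1.9881 ≈ 14.9903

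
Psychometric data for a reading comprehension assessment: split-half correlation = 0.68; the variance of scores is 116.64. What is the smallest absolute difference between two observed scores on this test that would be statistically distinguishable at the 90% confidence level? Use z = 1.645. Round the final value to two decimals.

SD = √116.64 = 10.80000
Spearman-Brown: r = 2(0.68) / (1 + 0.68) = 1.36000 / 1.68000 ≈ 0.80952
SEM = 10.80000×√(1 − 0.80952) ≈ 4.71351
SE_diff = √2 × SEM ≈ 6.66590
Minimum reliable difference = 1.645 × SE_diff ≈ 1.645 × 6.66590 ≈ 10.96541

10.97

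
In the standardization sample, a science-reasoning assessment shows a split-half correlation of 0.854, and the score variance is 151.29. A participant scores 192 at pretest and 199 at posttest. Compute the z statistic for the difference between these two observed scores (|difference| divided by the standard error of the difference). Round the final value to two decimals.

1.43

SD = √151.29 = 12.300
r_full = 2·0.854 / (1 + 0.854) ≈ 0.921
SEM = 12.300 · √(1 − 0.921) = 12.300 · √0.079 ≈ 12.300 · 0.281 ≈ 3.452
SE_diff = SEM · √2 ≈ 3.452 · 1.414 ≈ 4.881
z = 7 / 4.881 ≈ 1.434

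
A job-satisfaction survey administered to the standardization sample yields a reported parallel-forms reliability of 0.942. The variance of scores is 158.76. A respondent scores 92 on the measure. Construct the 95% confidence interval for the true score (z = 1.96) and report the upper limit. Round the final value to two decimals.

97.95

SD = √158.76 = 12.600
The standard error of measurement is 12.600×√(1 − 0.942) ≃ 12.600×0.241 ≃ 3.034.
1.96 × SEM ≃ 5.948
Upper limit = 92 + 5.948 ≃ 97.948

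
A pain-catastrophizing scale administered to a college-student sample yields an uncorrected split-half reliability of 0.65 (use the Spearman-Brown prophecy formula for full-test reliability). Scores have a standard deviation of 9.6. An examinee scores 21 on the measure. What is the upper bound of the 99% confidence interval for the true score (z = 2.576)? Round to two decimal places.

r_full = 2·0.65 / (1 + 0.65) ≃ 0.7879
SEM = 9.6000 · √(1 − 0.7879) = 9.6000 · √0.2121 ≃ 9.6000 · 0.4606 ≃ 4.4214
2.576 · SEM ≃ 11.3896
Upper bound: 21 + 11.3896 = 32.3896

32.39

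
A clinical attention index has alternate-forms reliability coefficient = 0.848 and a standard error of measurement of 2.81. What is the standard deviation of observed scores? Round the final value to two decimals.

σ = SEM·(1 − r)^(−1/2) ≃ 2.81×2.56495 ≃ 7.20750

7.21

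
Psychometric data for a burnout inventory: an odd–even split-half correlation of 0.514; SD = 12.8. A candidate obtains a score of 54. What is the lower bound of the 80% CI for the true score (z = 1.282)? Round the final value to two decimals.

44.70

r_full = 2·0.514 / (1 + 0.514) ≈ 0.679
The standard error of measurement is 12.800*√(1 − 0.679) ≈ 12.800*0.567 ≈ 7.252.
Half-width = 1.282*7.252 ≈ 9.297
Lower limit = 54 − 9.297 ≈ 44.703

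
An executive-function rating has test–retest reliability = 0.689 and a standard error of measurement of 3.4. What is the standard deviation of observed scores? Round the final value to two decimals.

6.10

σ = SEM·(1 − r)^(−1/2) ≃ 3.4·1.793 ≃ 6.097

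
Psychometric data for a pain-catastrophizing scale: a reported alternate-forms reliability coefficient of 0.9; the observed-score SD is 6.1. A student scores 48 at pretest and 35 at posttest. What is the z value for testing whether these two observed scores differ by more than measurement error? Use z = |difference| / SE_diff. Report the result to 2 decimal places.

SEM = 6.1000 · √(1 − 0.9000) = 6.1000 · √0.1000 ≈ 6.1000 · 0.3162 ≈ 1.9290
SE_diff = √2 · SEM ≈ 2.7280
z = |48 − 35| / 2.7280 = 13 / 2.7280 ≈ 4.7654

4.77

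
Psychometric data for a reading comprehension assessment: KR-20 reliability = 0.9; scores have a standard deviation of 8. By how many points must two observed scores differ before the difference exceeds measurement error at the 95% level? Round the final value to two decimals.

SEM = 8.000 · √(1 − 0.900) = 8.000 · √0.100 ≈ 8.000 · 0.316 ≈ 2.530
SE_diff = √2 · SEM ≈ 3.578
Smallest detectable difference = 1.96·3.578 ≈ 7.012

7.01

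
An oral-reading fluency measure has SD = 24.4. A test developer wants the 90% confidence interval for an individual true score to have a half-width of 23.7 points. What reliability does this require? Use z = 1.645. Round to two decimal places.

Required SEM = 23.7 / 1.645 ≈ 14.4073
r = 1 − (14.4073/24.4)² ≈ 1 − 0.3486 ≈ 0.6514

0.65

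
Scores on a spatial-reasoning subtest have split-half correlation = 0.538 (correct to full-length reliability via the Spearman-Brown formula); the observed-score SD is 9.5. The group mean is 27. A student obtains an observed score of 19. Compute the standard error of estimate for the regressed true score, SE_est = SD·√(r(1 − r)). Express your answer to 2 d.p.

r_full = 2·0.538 / (1 + 0.538) ≈ 0.700
SE_est = SD × √(r(1 − r)) = 9.500 × √0.210 ≈ 9.500 × 0.458 ≈ 4.355

4.36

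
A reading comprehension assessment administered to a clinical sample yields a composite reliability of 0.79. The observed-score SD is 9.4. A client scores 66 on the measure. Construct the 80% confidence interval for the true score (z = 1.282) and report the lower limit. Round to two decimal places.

60.48

SEM = 9.400 × √(1 − 0.790) = 9.400 × √0.210 ≃ 9.400 × 0.458 ≃ 4.308
1.282 × SEM ≃ 5.522
Lower limit = 66 − 5.522 ≃ 60.478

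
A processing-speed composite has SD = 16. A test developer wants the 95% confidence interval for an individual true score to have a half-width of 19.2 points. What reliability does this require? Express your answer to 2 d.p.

0.63

SEM needed = half-width / z = 19.2/1.96 ≈ 9.7959
r = 1 − (9.7959/16)² ≈ 1 − 0.3748 ≈ 0.6252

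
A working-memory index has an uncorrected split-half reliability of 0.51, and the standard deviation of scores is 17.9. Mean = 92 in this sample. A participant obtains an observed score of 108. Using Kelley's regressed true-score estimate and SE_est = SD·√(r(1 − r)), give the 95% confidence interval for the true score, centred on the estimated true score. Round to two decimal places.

[86.38, 119.23]

Full-length reliability (Spearman-Brown) = 2(0.51)/(1+0.51) ≈ 0.67550
T̂ = 0.67550(108) + 0.32450(92) ≈ 102.80795
SE_est = SD × √(r(1 − r)) = 17.90000 × √0.21920 ≈ 17.90000 × 0.46819 ≈ 8.38058
95% CI: 102.80795 ± 16.42594 ≈ (86.38201, 119.23389)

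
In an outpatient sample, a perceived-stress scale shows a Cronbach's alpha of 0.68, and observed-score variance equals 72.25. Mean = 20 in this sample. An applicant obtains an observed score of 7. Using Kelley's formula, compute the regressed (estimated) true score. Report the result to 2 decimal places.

Estimated true score = 0.680*7 + (1 − 0.680)*20 ≈ 11.160

11.16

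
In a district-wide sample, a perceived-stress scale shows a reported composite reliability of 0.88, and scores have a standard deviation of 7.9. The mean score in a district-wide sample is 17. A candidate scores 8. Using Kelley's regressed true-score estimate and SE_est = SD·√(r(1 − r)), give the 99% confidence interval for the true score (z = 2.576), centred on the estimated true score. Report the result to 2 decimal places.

T̂ = 0.8800(8) + 0.1200(17) ≈ 9.0800
SE_est = 7.9000·√(0.8800·0.1200) ≈ 2.5672
CI = 9.0800 ± 2.576 · 2.5672 → [2.4669, 15.6931]

[2.47, 15.69]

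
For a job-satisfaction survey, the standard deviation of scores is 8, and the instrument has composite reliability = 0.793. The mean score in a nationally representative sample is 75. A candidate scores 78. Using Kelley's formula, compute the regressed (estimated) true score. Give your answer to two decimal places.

Estimated true score = 0.793*78 + (1 − 0.793)*75 ≈ 77.379

77.38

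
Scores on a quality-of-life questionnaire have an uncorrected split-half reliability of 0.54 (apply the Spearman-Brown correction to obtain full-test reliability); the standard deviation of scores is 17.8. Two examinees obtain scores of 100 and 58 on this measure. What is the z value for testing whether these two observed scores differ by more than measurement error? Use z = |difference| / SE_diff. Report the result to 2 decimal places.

Spearman-Brown: r = 2(0.54) / (1 + 0.54) = 1.08000 / 1.54000 ≈ 0.70130
SEM = 17.80000·√(1 − 0.70130) ≈ 9.72834
SE_diff = SEM · √2 ≈ 9.72834 · 1.41421 ≈ 13.75794
z = |100 − 58| / 13.75794 = 42 / 13.75794 ≈ 3.05278

3.05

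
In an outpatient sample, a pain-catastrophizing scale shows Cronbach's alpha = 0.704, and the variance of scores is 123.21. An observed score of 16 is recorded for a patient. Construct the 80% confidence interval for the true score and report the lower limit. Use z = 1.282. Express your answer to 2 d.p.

σ = 123.21^(1/2) = 11.1000
The standard error of measurement is 11.1000*√(1 − 0.7040) ≈ 11.1000*0.5441 ≈ 6.0391.
Half-width = 1.282*6.0391 ≈ 7.7421
Lower bound: 16 − 7.7421 = 8.2579

8.26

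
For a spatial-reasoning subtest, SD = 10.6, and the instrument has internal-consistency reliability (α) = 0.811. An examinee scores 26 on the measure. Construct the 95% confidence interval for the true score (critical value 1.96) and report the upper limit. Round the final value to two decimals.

SEM = 10.600 × √(1 − 0.811) = 10.600 × √0.189 ≈ 10.600 × 0.435 ≈ 4.608
1.96 × SEM ≈ 9.032
Upper bound: 26 + 9.032 = 35.032

35.03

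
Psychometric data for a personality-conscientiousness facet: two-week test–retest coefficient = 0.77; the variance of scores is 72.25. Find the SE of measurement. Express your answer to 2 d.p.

σ = 72.25^(1/2) = 8.50000
SEM = 8.50000*√(1 − 0.77000) ≈ 4.07646

4.08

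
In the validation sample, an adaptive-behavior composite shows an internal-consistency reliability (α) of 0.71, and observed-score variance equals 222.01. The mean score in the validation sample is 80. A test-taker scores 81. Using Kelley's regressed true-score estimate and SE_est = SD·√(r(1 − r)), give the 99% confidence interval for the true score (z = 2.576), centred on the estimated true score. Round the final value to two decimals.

SD = √222.01 = 14.90000
Estimated true score = 0.71000*81 + (1 − 0.71000)*80 ≈ 80.71000
SE_est = SD * √(r(1 − r)) = 14.90000 * √0.20590 ≈ 14.90000 * 0.45376 ≈ 6.76105
99% CI: 80.71000 ± 17.41648 ≈ (63.29352, 98.12648)

[63.29, 98.13]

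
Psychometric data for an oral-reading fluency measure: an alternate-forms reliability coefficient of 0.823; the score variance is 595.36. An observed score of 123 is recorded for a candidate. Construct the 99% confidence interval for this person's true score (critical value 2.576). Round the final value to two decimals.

SD = √595.36 = 24.400
SEM = 24.400 * √(1 − 0.823) = 24.400 * √0.177 ≃ 24.400 * 0.421 ≃ 10.265
Half-width = 2.576*10.265 ≃ 26.444
99% CI: 123 ± 26.444 = [96.556, 149.444]

[96.56, 149.44]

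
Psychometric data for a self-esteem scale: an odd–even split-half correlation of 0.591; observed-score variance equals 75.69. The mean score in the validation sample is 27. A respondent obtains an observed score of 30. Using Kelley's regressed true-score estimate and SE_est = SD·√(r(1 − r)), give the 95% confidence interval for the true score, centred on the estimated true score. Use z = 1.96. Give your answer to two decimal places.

σ = 75.69^(1/2) = 8.700
r_full = 2·0.591 / (1 + 0.591) ≃ 0.743
T̂ = 0.743(30) + 0.257(27) ≃ 29.229
SE_est = SD × √(r(1 − r)) = 8.700 × √0.191 ≃ 8.700 × 0.437 ≃ 3.802
CI = 29.229 ± 1.96 × 3.802 → [21.777, 36.681]

[21.78, 36.68]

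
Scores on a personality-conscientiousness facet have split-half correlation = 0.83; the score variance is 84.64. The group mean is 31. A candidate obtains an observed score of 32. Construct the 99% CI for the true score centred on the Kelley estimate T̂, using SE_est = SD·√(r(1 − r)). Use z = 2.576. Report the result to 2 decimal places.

[25.03, 38.79]

SD = √84.64 ≈ 9.20000
r_full = 2·0.83 / (1 + 0.83) ≈ 0.90710
T̂ = 0.90710(32) + 0.09290(31) ≈ 31.90710
SE_est = 9.20000·√[r(1 − r)] ≈ 2.67064
CI = 31.90710 ± 2.576 * 2.67064 → [25.02754, 38.78667]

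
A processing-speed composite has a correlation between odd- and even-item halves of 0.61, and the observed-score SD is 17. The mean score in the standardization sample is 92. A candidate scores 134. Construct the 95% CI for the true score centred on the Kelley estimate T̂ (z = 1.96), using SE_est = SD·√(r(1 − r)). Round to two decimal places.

[109.55, 138.10]

Spearman-Brown: r = 2(0.61) / (1 + 0.61) = 1.22000 / 1.61000 ≈ 0.75776
T̂ = r·X + (1 − r)·M = 0.75776·134 + 0.24224·92 ≈ 101.54037 + 22.28571 ≈ 123.82609
SE_est = SD · √(r(1 − r)) = 17.00000 · √0.18356 ≈ 17.00000 · 0.42844 ≈ 7.28342
CI = 123.82609 ± 1.96 · 7.28342 → [109.55059, 138.10159]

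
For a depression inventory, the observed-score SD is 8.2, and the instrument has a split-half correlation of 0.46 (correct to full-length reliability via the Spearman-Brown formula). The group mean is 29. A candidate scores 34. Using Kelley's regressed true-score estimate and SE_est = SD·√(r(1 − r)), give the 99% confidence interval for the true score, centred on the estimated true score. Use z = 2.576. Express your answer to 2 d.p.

[21.95, 42.35]

r_full = 2·0.46 / (1 + 0.46) ≈ 0.6301
Estimated true score = 0.6301*34 + (1 − 0.6301)*29 ≈ 32.1507
SE_est = SD * √(r(1 − r)) = 8.2000 * √0.2331 ≈ 8.2000 * 0.4828 ≈ 3.9587
99% CI: 32.1507 ± 10.1976 ≈ (21.9531, 42.3483)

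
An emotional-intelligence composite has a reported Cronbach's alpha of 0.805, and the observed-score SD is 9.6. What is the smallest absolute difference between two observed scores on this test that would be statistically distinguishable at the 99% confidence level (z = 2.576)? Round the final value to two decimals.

SEM = 9.600 * √(1 − 0.805) = 9.600 * √0.195 ≈ 9.600 * 0.442 ≈ 4.239
SE_diff = √2 * SEM ≈ 5.995
Minimum reliable difference = 2.576 * SE_diff ≈ 2.576 * 5.995 ≈ 15.444

15.44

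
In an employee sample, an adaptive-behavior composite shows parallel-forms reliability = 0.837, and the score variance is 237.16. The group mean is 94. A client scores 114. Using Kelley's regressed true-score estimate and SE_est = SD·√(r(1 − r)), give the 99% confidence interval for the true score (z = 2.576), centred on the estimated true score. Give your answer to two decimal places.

SD = √237.16 = 15.400
T̂ = 0.837(114) + 0.163(94) ≈ 110.740
SE_est = 15.400×√(0.837×0.163) ≈ 5.688
CI = 110.740 ± 2.576 × 5.688 → [96.087, 125.393]

[96.09, 125.39]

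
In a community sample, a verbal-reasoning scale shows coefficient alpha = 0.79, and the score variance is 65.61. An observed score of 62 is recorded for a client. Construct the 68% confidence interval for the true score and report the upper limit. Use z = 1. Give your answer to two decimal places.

65.71

SD = √65.61 = 8.100
SEM = 8.100 * √(1 − 0.790) = 8.100 * √0.210 ≃ 8.100 * 0.458 ≃ 3.712
Margin = 1 * 3.712 ≃ 3.712
Upper bound: 62 + 3.712 = 65.712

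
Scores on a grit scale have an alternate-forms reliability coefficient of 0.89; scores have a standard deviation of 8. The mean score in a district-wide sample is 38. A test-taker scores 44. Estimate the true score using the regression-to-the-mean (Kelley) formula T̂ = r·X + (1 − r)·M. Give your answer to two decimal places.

43.34

T̂ = r·X + (1 − r)·M = 0.890·44 + 0.110·38 = 39.160 + 4.180 ≈ 43.340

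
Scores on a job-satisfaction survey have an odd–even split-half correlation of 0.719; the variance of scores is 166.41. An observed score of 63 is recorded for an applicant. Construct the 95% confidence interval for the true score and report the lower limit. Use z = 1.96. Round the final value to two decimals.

52.78

SD = √166.41 = 12.900
r_full = 2·0.719 / (1 + 0.719) ≈ 0.837
SEM = 12.900*√(1 − 0.837) ≈ 5.216
1.96 * SEM ≈ 10.223
Lower limit = 63 − 10.223 ≈ 52.777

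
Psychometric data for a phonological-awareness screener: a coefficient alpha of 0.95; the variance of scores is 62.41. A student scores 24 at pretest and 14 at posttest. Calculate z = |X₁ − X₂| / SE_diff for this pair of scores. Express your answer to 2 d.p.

SD = √62.41 ≈ 7.900
SEM = 7.900 * √(1 − 0.950) = 7.900 * √0.050 ≈ 7.900 * 0.224 ≈ 1.766
SE_diff = √2 * SEM ≈ 2.498
z = 10 / 2.498 ≈ 4.003

4.00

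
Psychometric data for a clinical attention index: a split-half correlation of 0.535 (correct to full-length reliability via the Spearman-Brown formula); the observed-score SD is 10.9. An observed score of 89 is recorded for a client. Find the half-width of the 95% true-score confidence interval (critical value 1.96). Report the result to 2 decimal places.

Spearman-Brown: r = 2(0.535) / (1 + 0.535) = 1.070 / 1.535 ≈ 0.697
The standard error of measurement is 10.900×√(1 − 0.697) ≈ 10.900×0.550 ≈ 5.999.
1.96 × SEM ≈ 11.759

11.76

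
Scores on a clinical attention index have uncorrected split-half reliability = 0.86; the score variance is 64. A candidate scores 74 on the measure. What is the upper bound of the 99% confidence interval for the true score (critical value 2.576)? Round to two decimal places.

σ = 64^(1/2) = 8.000
Full-length reliability (Spearman-Brown) = 2(0.86)/(1+0.86) ≈ 0.925
The standard error of measurement is 8.000*√(1 − 0.925) ≈ 8.000*0.274 ≈ 2.195.
2.576 * SEM ≈ 5.654
Upper bound: 74 + 5.654 = 79.654

79.65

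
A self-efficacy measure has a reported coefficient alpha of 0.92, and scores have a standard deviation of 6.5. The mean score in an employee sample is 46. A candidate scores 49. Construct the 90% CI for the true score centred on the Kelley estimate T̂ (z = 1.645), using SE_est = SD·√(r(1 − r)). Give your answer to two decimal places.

Estimated true score = 0.920*49 + (1 − 0.920)*46 ≈ 48.760
SE_est = 6.500·√[r(1 − r)] ≈ 1.763
90% CI: 48.760 ± 2.901 ≈ (45.859, 51.661)

[45.86, 51.66]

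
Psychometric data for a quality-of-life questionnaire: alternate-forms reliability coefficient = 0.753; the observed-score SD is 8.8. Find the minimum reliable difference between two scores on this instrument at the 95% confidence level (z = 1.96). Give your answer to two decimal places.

SEM = 8.800·√(1 − 0.753) ≈ 4.374
SE_diff = SEM · √2 ≈ 4.374 · 1.414 ≈ 6.185
Minimum reliable difference = 1.96 · SE_diff ≈ 1.96 · 6.185 ≈ 12.123

12.12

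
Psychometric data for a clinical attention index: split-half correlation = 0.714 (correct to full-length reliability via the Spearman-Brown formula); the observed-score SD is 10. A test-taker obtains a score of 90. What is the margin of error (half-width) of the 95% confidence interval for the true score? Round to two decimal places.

r_full = 2·0.714 / (1 + 0.714) ≈ 0.833
The standard error of measurement is 10.000·√(1 − 0.833) ≈ 10.000·0.408 ≈ 4.085.
Half-width = 1.96·4.085 ≈ 8.006

8.01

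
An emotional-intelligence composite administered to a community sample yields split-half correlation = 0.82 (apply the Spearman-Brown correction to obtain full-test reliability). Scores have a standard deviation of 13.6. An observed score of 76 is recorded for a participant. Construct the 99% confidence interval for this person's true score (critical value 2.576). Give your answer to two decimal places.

[64.98, 87.02]

Spearman-Brown: r = 2(0.82) / (1 + 0.82) = 1.6400 / 1.8200 ≈ 0.9011
SEM = 13.6000 * √(1 − 0.9011) = 13.6000 * √0.0989 ≈ 13.6000 * 0.3145 ≈ 4.2770
2.576 * SEM ≈ 11.0176
99% CI: 76 ± 11.0176 = [64.9824, 87.0176]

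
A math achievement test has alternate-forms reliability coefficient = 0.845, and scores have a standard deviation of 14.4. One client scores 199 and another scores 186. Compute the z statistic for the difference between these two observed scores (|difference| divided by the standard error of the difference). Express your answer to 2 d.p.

1.62

The standard error of measurement is 14.4000*√(1 − 0.8450) ≈ 14.4000*0.3937 ≈ 5.6693.
Standard error of the difference = 5.6693·√2 ≈ 8.0176
z = |199 − 186| / 8.0176 = 13 / 8.0176 ≈ 1.6214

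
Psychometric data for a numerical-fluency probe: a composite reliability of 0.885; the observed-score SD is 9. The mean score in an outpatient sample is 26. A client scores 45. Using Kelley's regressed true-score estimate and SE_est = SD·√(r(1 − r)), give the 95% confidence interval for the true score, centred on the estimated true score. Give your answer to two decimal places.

T̂ = 0.88500(45) + 0.11500(26) ≈ 42.81500
SE_est = 9.00000·√(0.88500·0.11500) ≈ 2.87120
95% CI: 42.81500 ± 5.62755 ≈ (37.18745, 48.44255)

[37.19, 48.44]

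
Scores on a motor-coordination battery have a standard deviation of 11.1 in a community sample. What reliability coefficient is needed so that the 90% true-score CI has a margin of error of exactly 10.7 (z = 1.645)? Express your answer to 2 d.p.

0.66

SEM needed = half-width / z = 10.7/1.645 ≈ 6.5046
r = 1 − (6.5046/11.1)² ≈ 1 − 0.3434 ≈ 0.6566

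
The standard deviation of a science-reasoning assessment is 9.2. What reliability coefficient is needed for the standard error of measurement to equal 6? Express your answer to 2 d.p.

0.57

r = 1 − (6.0000/9.2)² ≃ 1 − 0.4253 ≃ 0.5747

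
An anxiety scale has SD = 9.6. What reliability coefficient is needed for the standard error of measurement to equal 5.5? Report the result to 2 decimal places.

0.67

Required reliability = 1 − (SEM/SD)² = 1 − 0.328 ≃ 0.672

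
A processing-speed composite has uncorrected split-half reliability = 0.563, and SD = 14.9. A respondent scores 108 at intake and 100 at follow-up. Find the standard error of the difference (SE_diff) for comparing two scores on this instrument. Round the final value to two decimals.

Spearman-Brown: r = 2(0.563) / (1 + 0.563) = 1.126 / 1.563 ≈ 0.720
The standard error of measurement is 14.900×√(1 − 0.720) ≈ 14.900×0.529 ≈ 7.879.
Standard error of the difference = 7.879·√2 ≈ 11.142

11.14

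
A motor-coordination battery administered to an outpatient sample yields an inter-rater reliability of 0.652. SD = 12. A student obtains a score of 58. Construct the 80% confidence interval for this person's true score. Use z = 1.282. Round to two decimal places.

SEM = 12.00000·√(1 − 0.65200) ≈ 7.07898
1.282 · SEM ≈ 9.07526
80% CI: 58 ± 9.07526 = [48.92474, 67.07526]

[48.92, 67.08]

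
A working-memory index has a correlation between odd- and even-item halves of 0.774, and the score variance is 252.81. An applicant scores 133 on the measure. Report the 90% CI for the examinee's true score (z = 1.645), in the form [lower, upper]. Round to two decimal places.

SD = √252.81 = 15.9000
r_full = 2·0.774 / (1 + 0.774) ≈ 0.8726
SEM = 15.9000 · √(1 − 0.8726) = 15.9000 · √0.1274 ≈ 15.9000 · 0.3569 ≈ 5.6751
1.645 · SEM ≈ 9.3356
CI = 133 ± 9.3356 → [123.6644, 142.3356]

[123.66, 142.34]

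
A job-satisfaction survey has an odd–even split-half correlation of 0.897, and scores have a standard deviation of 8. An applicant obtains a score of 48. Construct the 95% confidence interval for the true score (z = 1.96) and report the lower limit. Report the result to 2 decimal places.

44.35

Spearman-Brown: r = 2(0.897) / (1 + 0.897) = 1.794 / 1.897 ≃ 0.946
SEM = 8.000*√(1 − 0.946) ≃ 1.864
Half-width = 1.96*1.864 ≃ 3.654
Lower limit = 48 − 3.654 ≃ 44.346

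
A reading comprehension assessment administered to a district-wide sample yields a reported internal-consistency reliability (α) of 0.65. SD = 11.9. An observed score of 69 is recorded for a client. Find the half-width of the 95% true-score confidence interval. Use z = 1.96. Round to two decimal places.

13.80

The standard error of measurement is 11.900×√(1 − 0.650) ≈ 11.900×0.592 ≈ 7.040.
1.96 × SEM ≈ 13.799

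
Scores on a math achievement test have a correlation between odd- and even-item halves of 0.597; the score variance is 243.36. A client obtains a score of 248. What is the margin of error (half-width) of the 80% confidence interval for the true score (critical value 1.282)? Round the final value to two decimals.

SD = √243.36 = 15.600
Full-length reliability (Spearman-Brown) = 2(0.597)/(1+0.597) ≈ 0.748
The standard error of measurement is 15.600×√(1 − 0.748) ≈ 15.600×0.502 ≈ 7.837.
Half-width = 1.282×7.837 ≈ 10.046

10.05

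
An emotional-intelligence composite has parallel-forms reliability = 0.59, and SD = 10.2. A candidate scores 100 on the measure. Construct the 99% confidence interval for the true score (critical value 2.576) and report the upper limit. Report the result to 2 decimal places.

116.82

SEM = 10.2000 × √(1 − 0.5900) = 10.2000 × √0.4100 ≈ 10.2000 × 0.6403 ≈ 6.5312
Margin = 2.576 × 6.5312 ≈ 16.8243
Upper bound: 100 + 16.8243 = 116.8243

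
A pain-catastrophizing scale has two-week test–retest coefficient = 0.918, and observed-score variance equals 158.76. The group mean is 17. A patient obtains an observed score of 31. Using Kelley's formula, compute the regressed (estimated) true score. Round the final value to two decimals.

T̂ = 0.918(31) + 0.082(17) ≈ 29.852

29.85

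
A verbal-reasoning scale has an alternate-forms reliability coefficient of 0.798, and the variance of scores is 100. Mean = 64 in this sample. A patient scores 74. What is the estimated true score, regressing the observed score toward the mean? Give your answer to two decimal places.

71.98

Estimated true score = 0.798*74 + (1 − 0.798)*64 ≈ 71.980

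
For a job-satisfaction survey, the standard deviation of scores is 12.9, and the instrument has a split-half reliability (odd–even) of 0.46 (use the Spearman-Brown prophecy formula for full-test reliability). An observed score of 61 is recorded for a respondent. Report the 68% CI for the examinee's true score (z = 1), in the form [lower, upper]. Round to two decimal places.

r_full = 2·0.46 / (1 + 0.46) ≈ 0.6301
SEM = 12.9000 * √(1 − 0.6301) = 12.9000 * √0.3699 ≈ 12.9000 * 0.6082 ≈ 7.8453
Margin = 1 * 7.8453 ≈ 7.8453
Interval: (53.1547, 68.8453)

[53.15, 68.85]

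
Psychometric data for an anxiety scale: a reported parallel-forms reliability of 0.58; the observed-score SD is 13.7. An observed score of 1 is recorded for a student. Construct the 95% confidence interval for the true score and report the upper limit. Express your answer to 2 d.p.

18.40

SEM = 13.7000 * √(1 − 0.5800) = 13.7000 * √0.4200 ≈ 13.7000 * 0.6481 ≈ 8.8786
Margin = 1.96 * 8.8786 ≈ 17.4021
Upper limit = 1 + 17.4021 ≈ 18.4021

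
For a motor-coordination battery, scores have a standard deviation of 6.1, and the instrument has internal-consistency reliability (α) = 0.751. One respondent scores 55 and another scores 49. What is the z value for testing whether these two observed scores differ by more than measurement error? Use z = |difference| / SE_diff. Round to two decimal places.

1.39

SEM = 6.1000 * √(1 − 0.7510) = 6.1000 * √0.2490 ≈ 6.1000 * 0.4990 ≈ 3.0439
SE_diff = √2 * SEM ≈ 4.3047
z = 6 / 4.3047 ≈ 1.3938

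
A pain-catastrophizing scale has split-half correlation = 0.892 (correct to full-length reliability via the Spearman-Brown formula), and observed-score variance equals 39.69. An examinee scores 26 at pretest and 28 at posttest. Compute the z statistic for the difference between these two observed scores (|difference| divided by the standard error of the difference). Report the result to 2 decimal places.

SD = √39.69 ≈ 6.30000
Full-length reliability (Spearman-Brown) = 2(0.892)/(1+0.892) ≈ 0.94292
SEM = 6.30000 · √(1 − 0.94292) = 6.30000 · √0.05708 ≈ 6.30000 · 0.23892 ≈ 1.50519
Standard error of the difference = 1.50519·√2 ≈ 2.12866
z = 2 / 2.12866 ≈ 0.93956

0.94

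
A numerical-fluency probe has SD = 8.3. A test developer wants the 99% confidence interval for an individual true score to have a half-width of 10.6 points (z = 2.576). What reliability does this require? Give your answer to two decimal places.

Required SEM = 10.6 / 2.576 ≈ 4.115
r = 1 − (4.115/8.3)² ≈ 1 − 0.246 ≈ 0.754

0.75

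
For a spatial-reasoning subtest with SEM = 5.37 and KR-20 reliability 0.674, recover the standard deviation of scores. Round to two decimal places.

σ = SEM·(1 − r)^(−1/2) ≈ 5.37×1.7514 ≈ 9.4051

9.41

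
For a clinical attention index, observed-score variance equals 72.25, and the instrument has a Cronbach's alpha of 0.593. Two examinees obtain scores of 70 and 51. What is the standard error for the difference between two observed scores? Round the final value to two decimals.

SD = √72.25 = 8.500
SEM = 8.500 × √(1 − 0.593) = 8.500 × √0.407 ≈ 8.500 × 0.638 ≈ 5.423
Standard error of the difference = 5.423·√2 ≈ 7.669

7.67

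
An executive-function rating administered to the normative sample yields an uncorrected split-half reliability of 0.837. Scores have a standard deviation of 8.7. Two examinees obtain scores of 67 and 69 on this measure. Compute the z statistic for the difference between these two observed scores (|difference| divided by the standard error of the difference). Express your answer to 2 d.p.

0.55

Full-length reliability (Spearman-Brown) = 2(0.837)/(1+0.837) ≈ 0.91127
The standard error of measurement is 8.70000×√(1 − 0.91127) ≈ 8.70000×0.29788 ≈ 2.59154.
SE_diff = √2 × SEM ≈ 3.66500
z = |67 − 69| / 3.66500 = 2 / 3.66500 ≈ 0.54570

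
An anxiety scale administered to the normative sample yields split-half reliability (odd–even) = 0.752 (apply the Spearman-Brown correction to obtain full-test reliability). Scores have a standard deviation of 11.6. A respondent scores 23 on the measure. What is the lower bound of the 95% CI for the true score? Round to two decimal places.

14.45

r_full = 2·0.752 / (1 + 0.752) ≈ 0.8584
SEM = 11.6000*√(1 − 0.8584) ≈ 4.3643
Half-width = 1.96*4.3643 ≈ 8.5541
Lower bound: 23 − 8.5541 = 14.4459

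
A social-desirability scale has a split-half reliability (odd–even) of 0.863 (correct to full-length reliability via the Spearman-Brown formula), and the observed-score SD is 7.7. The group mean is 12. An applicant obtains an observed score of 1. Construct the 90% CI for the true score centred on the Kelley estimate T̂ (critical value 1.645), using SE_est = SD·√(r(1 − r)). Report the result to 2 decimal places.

[-1.50, 5.12]

r_full = 2·0.863 / (1 + 0.863) ≃ 0.9265
Estimated true score = 0.9265×1 + (1 − 0.9265)×12 ≃ 1.8089
SE_est = SD × √(r(1 − r)) = 7.7000 × √0.0681 ≃ 7.7000 × 0.2610 ≃ 2.0098
90% CI: 1.8089 ± 3.3062 ≃ (-1.4973, 5.1151)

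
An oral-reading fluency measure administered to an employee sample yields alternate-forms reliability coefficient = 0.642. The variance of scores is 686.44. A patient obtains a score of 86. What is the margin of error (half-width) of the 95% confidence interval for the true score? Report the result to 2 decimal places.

σ = 686.44^(1/2) = 26.200
SEM = 26.200*√(1 − 0.642) ≃ 15.676
1.96 * SEM ≃ 30.725

30.73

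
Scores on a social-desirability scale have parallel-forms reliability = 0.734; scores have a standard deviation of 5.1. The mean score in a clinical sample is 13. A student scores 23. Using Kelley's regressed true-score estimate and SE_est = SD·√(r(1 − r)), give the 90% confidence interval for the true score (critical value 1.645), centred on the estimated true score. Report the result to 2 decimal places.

T̂ = 0.73400(23) + 0.26600(13) ≈ 20.34000
SE_est = SD × √(r(1 − r)) = 5.10000 × √0.19524 ≈ 5.10000 × 0.44186 ≈ 2.25351
CI = 20.34000 ± 1.645 × 2.25351 → [16.63298, 24.04702]

[16.63, 24.05]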